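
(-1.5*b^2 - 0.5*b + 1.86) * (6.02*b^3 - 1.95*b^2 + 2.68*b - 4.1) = -9.03*b^5 - 0.085*b^4 + 8.1522*b^3 + 1.183*b^2 + 7.0348*b - 7.626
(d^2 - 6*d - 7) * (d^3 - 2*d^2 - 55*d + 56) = d^5 - 8*d^4 - 50*d^3 + 400*d^2 + 49*d - 392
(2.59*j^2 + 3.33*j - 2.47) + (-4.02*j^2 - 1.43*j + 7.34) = -1.43*j^2 + 1.9*j + 4.87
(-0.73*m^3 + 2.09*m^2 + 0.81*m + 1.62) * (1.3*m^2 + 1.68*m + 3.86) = -0.949*m^5 + 1.4906*m^4 + 1.7464*m^3 + 11.5342*m^2 + 5.8482*m + 6.2532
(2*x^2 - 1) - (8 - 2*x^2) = 4*x^2 - 9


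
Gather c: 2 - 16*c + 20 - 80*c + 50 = 72 - 96*c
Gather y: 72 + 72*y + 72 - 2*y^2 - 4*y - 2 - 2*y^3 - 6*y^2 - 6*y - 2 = -2*y^3 - 8*y^2 + 62*y + 140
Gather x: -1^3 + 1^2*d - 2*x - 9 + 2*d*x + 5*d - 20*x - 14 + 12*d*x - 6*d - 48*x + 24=x*(14*d - 70)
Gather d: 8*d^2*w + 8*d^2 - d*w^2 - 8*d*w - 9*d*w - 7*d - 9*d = d^2*(8*w + 8) + d*(-w^2 - 17*w - 16)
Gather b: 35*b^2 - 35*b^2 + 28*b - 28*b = 0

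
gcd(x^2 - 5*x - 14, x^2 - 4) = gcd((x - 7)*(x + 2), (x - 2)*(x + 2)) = x + 2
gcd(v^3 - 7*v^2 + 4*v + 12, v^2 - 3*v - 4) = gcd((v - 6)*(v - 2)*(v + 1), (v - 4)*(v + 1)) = v + 1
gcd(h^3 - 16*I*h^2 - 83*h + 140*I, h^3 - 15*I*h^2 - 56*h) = h - 7*I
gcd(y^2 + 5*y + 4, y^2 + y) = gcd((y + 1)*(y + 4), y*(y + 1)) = y + 1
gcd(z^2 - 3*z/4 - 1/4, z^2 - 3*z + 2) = z - 1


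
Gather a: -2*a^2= -2*a^2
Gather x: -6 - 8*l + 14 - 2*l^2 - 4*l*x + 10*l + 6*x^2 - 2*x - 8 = -2*l^2 + 2*l + 6*x^2 + x*(-4*l - 2)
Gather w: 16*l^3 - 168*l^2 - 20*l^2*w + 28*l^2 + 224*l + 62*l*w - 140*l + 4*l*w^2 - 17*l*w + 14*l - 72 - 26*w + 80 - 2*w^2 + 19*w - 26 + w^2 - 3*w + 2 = 16*l^3 - 140*l^2 + 98*l + w^2*(4*l - 1) + w*(-20*l^2 + 45*l - 10) - 16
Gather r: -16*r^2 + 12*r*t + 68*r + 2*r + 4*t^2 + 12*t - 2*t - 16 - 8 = -16*r^2 + r*(12*t + 70) + 4*t^2 + 10*t - 24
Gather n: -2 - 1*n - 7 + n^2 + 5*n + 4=n^2 + 4*n - 5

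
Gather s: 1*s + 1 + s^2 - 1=s^2 + s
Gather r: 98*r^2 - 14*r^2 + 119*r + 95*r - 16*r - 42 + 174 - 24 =84*r^2 + 198*r + 108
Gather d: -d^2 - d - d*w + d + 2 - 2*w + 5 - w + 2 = -d^2 - d*w - 3*w + 9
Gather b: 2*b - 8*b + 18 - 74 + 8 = -6*b - 48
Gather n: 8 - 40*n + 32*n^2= 32*n^2 - 40*n + 8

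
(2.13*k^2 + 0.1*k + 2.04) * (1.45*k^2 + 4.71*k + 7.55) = 3.0885*k^4 + 10.1773*k^3 + 19.5105*k^2 + 10.3634*k + 15.402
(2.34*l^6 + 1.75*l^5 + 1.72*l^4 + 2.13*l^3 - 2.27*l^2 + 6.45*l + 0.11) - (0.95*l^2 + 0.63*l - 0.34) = 2.34*l^6 + 1.75*l^5 + 1.72*l^4 + 2.13*l^3 - 3.22*l^2 + 5.82*l + 0.45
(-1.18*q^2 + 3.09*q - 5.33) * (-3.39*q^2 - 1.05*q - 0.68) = 4.0002*q^4 - 9.2361*q^3 + 15.6266*q^2 + 3.4953*q + 3.6244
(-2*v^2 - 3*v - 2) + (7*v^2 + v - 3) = 5*v^2 - 2*v - 5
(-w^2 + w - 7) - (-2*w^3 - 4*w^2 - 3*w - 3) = 2*w^3 + 3*w^2 + 4*w - 4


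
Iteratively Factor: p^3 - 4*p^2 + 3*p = (p - 3)*(p^2 - p) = (p - 3)*(p - 1)*(p)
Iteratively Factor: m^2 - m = (m - 1)*(m)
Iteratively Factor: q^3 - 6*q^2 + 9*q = (q)*(q^2 - 6*q + 9) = q*(q - 3)*(q - 3)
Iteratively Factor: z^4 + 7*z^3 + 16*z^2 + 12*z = (z + 2)*(z^3 + 5*z^2 + 6*z) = (z + 2)*(z + 3)*(z^2 + 2*z) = (z + 2)^2*(z + 3)*(z)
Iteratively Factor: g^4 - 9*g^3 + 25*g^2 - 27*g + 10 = (g - 2)*(g^3 - 7*g^2 + 11*g - 5) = (g - 2)*(g - 1)*(g^2 - 6*g + 5) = (g - 2)*(g - 1)^2*(g - 5)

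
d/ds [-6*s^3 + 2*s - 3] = 2 - 18*s^2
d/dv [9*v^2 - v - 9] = 18*v - 1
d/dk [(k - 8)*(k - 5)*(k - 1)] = 3*k^2 - 28*k + 53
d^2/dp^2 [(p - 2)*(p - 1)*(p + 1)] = 6*p - 4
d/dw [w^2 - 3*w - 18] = 2*w - 3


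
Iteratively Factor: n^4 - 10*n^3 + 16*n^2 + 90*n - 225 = (n - 3)*(n^3 - 7*n^2 - 5*n + 75) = (n - 5)*(n - 3)*(n^2 - 2*n - 15) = (n - 5)^2*(n - 3)*(n + 3)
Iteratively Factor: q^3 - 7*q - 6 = (q + 1)*(q^2 - q - 6) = (q + 1)*(q + 2)*(q - 3)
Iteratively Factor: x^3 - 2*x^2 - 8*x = (x + 2)*(x^2 - 4*x) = (x - 4)*(x + 2)*(x)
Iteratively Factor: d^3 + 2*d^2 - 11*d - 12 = (d + 1)*(d^2 + d - 12) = (d + 1)*(d + 4)*(d - 3)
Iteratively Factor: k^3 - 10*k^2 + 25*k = (k - 5)*(k^2 - 5*k) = k*(k - 5)*(k - 5)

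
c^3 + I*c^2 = c^2*(c + I)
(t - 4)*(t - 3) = t^2 - 7*t + 12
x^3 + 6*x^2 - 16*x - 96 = (x - 4)*(x + 4)*(x + 6)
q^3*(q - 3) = q^4 - 3*q^3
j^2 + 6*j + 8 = (j + 2)*(j + 4)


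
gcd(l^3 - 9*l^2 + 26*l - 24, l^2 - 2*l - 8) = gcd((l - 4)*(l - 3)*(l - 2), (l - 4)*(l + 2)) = l - 4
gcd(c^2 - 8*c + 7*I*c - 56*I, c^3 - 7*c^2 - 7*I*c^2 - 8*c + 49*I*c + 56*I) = c - 8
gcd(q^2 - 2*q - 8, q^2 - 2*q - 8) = q^2 - 2*q - 8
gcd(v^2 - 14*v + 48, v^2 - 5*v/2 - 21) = v - 6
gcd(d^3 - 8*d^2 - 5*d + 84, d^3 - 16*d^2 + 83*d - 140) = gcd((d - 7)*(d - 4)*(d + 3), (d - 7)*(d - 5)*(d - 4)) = d^2 - 11*d + 28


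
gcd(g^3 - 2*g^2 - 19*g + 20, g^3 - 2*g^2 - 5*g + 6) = g - 1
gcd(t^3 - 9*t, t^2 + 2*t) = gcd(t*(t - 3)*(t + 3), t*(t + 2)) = t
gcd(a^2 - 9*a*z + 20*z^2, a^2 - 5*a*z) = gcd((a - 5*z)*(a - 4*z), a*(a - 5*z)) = -a + 5*z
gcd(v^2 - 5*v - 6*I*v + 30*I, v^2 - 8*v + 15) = v - 5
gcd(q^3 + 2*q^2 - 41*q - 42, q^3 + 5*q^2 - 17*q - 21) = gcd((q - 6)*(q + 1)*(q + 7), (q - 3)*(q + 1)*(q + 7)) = q^2 + 8*q + 7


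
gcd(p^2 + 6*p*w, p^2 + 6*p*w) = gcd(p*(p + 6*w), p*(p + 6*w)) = p^2 + 6*p*w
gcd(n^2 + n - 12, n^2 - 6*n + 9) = n - 3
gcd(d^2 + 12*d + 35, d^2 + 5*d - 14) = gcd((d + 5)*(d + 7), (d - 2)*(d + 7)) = d + 7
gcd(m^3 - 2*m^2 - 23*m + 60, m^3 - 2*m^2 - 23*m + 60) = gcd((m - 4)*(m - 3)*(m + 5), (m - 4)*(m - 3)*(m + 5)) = m^3 - 2*m^2 - 23*m + 60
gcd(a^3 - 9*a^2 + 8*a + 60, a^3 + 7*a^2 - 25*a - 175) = a - 5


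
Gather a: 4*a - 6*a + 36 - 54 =-2*a - 18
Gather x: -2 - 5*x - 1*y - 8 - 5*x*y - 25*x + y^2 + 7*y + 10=x*(-5*y - 30) + y^2 + 6*y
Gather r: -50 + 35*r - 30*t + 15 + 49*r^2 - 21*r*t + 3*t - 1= 49*r^2 + r*(35 - 21*t) - 27*t - 36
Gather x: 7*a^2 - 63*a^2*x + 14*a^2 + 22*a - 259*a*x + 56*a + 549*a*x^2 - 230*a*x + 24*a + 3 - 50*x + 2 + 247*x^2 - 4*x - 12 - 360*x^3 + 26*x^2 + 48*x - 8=21*a^2 + 102*a - 360*x^3 + x^2*(549*a + 273) + x*(-63*a^2 - 489*a - 6) - 15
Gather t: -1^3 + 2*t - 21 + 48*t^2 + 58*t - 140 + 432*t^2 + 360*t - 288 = 480*t^2 + 420*t - 450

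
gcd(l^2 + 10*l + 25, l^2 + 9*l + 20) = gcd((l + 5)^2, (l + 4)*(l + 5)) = l + 5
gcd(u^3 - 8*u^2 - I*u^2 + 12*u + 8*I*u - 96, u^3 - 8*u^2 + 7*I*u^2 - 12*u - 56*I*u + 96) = u^2 + u*(-8 + 3*I) - 24*I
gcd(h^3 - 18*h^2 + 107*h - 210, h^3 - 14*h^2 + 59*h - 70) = h^2 - 12*h + 35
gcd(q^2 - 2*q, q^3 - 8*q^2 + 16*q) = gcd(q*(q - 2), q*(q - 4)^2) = q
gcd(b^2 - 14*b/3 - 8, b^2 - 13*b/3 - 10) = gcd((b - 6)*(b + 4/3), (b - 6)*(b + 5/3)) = b - 6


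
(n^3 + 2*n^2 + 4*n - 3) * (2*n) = 2*n^4 + 4*n^3 + 8*n^2 - 6*n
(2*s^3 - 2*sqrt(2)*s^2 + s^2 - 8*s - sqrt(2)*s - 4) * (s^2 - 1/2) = 2*s^5 - 2*sqrt(2)*s^4 + s^4 - 9*s^3 - sqrt(2)*s^3 - 9*s^2/2 + sqrt(2)*s^2 + sqrt(2)*s/2 + 4*s + 2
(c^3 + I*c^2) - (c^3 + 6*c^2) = -6*c^2 + I*c^2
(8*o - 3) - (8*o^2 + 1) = -8*o^2 + 8*o - 4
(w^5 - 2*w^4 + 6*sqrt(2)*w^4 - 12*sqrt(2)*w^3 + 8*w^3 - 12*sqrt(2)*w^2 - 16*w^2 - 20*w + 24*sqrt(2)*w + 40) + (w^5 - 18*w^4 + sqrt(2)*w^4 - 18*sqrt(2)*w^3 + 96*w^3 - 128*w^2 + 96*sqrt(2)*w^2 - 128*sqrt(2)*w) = 2*w^5 - 20*w^4 + 7*sqrt(2)*w^4 - 30*sqrt(2)*w^3 + 104*w^3 - 144*w^2 + 84*sqrt(2)*w^2 - 104*sqrt(2)*w - 20*w + 40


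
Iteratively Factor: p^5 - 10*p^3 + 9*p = (p)*(p^4 - 10*p^2 + 9) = p*(p + 1)*(p^3 - p^2 - 9*p + 9) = p*(p - 3)*(p + 1)*(p^2 + 2*p - 3) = p*(p - 3)*(p - 1)*(p + 1)*(p + 3)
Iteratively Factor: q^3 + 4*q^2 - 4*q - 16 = (q + 2)*(q^2 + 2*q - 8) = (q + 2)*(q + 4)*(q - 2)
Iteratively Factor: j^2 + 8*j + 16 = (j + 4)*(j + 4)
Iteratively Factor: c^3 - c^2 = (c)*(c^2 - c) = c^2*(c - 1)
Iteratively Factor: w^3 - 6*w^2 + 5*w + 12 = (w - 4)*(w^2 - 2*w - 3) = (w - 4)*(w + 1)*(w - 3)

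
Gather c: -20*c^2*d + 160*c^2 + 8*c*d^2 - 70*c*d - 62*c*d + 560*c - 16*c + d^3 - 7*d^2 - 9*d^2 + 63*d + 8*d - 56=c^2*(160 - 20*d) + c*(8*d^2 - 132*d + 544) + d^3 - 16*d^2 + 71*d - 56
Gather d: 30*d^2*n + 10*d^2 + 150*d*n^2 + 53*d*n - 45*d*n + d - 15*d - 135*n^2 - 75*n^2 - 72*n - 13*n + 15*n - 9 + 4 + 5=d^2*(30*n + 10) + d*(150*n^2 + 8*n - 14) - 210*n^2 - 70*n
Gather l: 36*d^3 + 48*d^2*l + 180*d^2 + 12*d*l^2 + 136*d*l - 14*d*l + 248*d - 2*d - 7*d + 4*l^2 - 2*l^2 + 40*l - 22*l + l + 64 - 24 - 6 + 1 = 36*d^3 + 180*d^2 + 239*d + l^2*(12*d + 2) + l*(48*d^2 + 122*d + 19) + 35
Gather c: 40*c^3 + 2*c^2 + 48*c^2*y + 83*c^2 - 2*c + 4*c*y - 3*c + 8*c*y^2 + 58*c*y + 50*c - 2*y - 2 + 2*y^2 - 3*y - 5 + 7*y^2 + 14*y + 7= 40*c^3 + c^2*(48*y + 85) + c*(8*y^2 + 62*y + 45) + 9*y^2 + 9*y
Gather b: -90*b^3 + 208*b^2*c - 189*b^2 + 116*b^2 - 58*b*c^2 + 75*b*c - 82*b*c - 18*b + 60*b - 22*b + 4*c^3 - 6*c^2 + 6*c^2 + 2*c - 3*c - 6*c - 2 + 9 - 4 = -90*b^3 + b^2*(208*c - 73) + b*(-58*c^2 - 7*c + 20) + 4*c^3 - 7*c + 3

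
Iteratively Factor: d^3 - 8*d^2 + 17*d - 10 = (d - 5)*(d^2 - 3*d + 2) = (d - 5)*(d - 2)*(d - 1)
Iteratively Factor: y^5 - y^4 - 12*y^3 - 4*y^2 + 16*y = (y + 2)*(y^4 - 3*y^3 - 6*y^2 + 8*y) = y*(y + 2)*(y^3 - 3*y^2 - 6*y + 8) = y*(y - 1)*(y + 2)*(y^2 - 2*y - 8) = y*(y - 1)*(y + 2)^2*(y - 4)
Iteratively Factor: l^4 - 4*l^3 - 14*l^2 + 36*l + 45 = (l - 5)*(l^3 + l^2 - 9*l - 9) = (l - 5)*(l - 3)*(l^2 + 4*l + 3) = (l - 5)*(l - 3)*(l + 1)*(l + 3)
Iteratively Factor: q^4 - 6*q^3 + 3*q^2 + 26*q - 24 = (q + 2)*(q^3 - 8*q^2 + 19*q - 12) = (q - 1)*(q + 2)*(q^2 - 7*q + 12) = (q - 4)*(q - 1)*(q + 2)*(q - 3)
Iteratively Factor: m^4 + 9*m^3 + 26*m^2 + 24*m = (m + 3)*(m^3 + 6*m^2 + 8*m) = (m + 3)*(m + 4)*(m^2 + 2*m) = (m + 2)*(m + 3)*(m + 4)*(m)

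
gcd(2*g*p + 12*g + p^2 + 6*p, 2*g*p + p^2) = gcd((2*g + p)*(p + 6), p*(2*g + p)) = 2*g + p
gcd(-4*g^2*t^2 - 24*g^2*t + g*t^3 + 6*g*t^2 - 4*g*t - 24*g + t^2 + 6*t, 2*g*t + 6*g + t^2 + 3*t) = 1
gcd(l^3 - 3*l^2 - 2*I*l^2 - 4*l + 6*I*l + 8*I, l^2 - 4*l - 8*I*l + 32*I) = l - 4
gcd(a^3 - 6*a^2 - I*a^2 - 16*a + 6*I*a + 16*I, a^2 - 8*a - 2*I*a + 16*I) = a - 8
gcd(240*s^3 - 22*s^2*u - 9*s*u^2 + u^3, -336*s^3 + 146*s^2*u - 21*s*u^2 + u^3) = 48*s^2 - 14*s*u + u^2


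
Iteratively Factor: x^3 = (x)*(x^2) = x^2*(x)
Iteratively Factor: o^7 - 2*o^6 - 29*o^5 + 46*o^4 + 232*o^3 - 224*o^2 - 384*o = (o - 2)*(o^6 - 29*o^4 - 12*o^3 + 208*o^2 + 192*o) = o*(o - 2)*(o^5 - 29*o^3 - 12*o^2 + 208*o + 192) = o*(o - 2)*(o + 4)*(o^4 - 4*o^3 - 13*o^2 + 40*o + 48) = o*(o - 2)*(o + 3)*(o + 4)*(o^3 - 7*o^2 + 8*o + 16) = o*(o - 4)*(o - 2)*(o + 3)*(o + 4)*(o^2 - 3*o - 4) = o*(o - 4)*(o - 2)*(o + 1)*(o + 3)*(o + 4)*(o - 4)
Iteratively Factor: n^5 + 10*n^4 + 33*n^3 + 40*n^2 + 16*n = (n + 1)*(n^4 + 9*n^3 + 24*n^2 + 16*n) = (n + 1)*(n + 4)*(n^3 + 5*n^2 + 4*n) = n*(n + 1)*(n + 4)*(n^2 + 5*n + 4) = n*(n + 1)^2*(n + 4)*(n + 4)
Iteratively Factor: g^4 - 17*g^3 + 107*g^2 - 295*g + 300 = (g - 5)*(g^3 - 12*g^2 + 47*g - 60) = (g - 5)*(g - 3)*(g^2 - 9*g + 20) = (g - 5)^2*(g - 3)*(g - 4)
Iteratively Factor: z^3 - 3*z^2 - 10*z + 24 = (z - 4)*(z^2 + z - 6) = (z - 4)*(z + 3)*(z - 2)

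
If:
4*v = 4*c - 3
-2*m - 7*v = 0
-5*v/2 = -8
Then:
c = 79/20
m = -56/5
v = 16/5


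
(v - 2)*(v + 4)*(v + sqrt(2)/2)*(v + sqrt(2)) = v^4 + 2*v^3 + 3*sqrt(2)*v^3/2 - 7*v^2 + 3*sqrt(2)*v^2 - 12*sqrt(2)*v + 2*v - 8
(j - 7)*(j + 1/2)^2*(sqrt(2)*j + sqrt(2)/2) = sqrt(2)*j^4 - 11*sqrt(2)*j^3/2 - 39*sqrt(2)*j^2/4 - 41*sqrt(2)*j/8 - 7*sqrt(2)/8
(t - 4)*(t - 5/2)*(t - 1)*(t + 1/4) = t^4 - 29*t^3/4 + 117*t^2/8 - 47*t/8 - 5/2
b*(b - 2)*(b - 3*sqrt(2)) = b^3 - 3*sqrt(2)*b^2 - 2*b^2 + 6*sqrt(2)*b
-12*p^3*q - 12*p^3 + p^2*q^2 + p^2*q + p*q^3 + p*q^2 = (-3*p + q)*(4*p + q)*(p*q + p)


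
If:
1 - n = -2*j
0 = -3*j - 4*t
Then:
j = -4*t/3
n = 1 - 8*t/3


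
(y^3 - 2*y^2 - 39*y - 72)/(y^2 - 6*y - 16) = (y^2 + 6*y + 9)/(y + 2)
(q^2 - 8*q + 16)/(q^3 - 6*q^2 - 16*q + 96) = (q - 4)/(q^2 - 2*q - 24)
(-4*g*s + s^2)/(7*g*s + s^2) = (-4*g + s)/(7*g + s)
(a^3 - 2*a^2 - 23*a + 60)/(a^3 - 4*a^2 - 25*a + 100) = (a - 3)/(a - 5)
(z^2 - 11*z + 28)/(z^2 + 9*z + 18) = (z^2 - 11*z + 28)/(z^2 + 9*z + 18)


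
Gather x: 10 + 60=70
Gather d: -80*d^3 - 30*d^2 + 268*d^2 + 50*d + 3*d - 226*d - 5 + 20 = -80*d^3 + 238*d^2 - 173*d + 15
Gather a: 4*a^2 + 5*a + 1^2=4*a^2 + 5*a + 1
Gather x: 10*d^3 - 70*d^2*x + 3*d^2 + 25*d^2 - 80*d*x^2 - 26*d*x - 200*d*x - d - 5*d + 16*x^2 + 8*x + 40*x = 10*d^3 + 28*d^2 - 6*d + x^2*(16 - 80*d) + x*(-70*d^2 - 226*d + 48)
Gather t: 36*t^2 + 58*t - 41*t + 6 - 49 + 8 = 36*t^2 + 17*t - 35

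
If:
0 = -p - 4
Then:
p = -4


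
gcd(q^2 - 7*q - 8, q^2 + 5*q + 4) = q + 1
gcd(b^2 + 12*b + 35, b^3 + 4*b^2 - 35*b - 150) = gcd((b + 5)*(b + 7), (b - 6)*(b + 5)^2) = b + 5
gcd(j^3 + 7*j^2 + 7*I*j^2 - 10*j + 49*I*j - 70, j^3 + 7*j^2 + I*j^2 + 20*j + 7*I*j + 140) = j^2 + j*(7 + 5*I) + 35*I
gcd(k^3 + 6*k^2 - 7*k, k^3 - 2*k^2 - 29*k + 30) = k - 1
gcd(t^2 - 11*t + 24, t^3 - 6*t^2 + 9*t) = t - 3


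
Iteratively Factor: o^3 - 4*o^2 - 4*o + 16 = (o - 4)*(o^2 - 4) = (o - 4)*(o - 2)*(o + 2)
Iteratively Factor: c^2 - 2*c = (c - 2)*(c)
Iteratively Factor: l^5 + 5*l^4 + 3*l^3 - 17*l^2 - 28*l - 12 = (l - 2)*(l^4 + 7*l^3 + 17*l^2 + 17*l + 6) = (l - 2)*(l + 1)*(l^3 + 6*l^2 + 11*l + 6) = (l - 2)*(l + 1)*(l + 2)*(l^2 + 4*l + 3) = (l - 2)*(l + 1)*(l + 2)*(l + 3)*(l + 1)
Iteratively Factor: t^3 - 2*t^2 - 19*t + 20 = (t - 5)*(t^2 + 3*t - 4) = (t - 5)*(t + 4)*(t - 1)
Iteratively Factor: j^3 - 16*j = (j + 4)*(j^2 - 4*j) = j*(j + 4)*(j - 4)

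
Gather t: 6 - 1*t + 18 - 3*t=24 - 4*t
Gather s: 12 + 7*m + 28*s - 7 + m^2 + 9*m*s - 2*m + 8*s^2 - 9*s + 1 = m^2 + 5*m + 8*s^2 + s*(9*m + 19) + 6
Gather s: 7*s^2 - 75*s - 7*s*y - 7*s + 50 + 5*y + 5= 7*s^2 + s*(-7*y - 82) + 5*y + 55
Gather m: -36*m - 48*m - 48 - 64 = -84*m - 112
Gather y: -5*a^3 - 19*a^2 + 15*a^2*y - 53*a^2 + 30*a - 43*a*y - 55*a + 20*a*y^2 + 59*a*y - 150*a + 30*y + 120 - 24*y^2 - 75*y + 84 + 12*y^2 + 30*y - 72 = -5*a^3 - 72*a^2 - 175*a + y^2*(20*a - 12) + y*(15*a^2 + 16*a - 15) + 132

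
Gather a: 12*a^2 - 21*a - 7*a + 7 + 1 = 12*a^2 - 28*a + 8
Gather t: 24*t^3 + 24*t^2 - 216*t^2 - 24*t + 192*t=24*t^3 - 192*t^2 + 168*t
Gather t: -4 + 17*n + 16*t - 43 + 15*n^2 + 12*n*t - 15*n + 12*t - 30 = 15*n^2 + 2*n + t*(12*n + 28) - 77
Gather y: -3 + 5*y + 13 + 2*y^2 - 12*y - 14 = 2*y^2 - 7*y - 4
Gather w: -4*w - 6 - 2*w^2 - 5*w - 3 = -2*w^2 - 9*w - 9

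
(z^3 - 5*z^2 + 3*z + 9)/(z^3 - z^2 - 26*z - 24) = (z^2 - 6*z + 9)/(z^2 - 2*z - 24)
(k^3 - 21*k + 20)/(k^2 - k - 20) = (-k^3 + 21*k - 20)/(-k^2 + k + 20)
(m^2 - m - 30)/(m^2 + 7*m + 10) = (m - 6)/(m + 2)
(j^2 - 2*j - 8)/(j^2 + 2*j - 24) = (j + 2)/(j + 6)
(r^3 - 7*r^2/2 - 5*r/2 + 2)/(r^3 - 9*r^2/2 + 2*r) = (r + 1)/r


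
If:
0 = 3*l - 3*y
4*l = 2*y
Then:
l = 0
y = 0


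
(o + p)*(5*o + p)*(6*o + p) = 30*o^3 + 41*o^2*p + 12*o*p^2 + p^3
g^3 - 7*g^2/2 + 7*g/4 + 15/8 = (g - 5/2)*(g - 3/2)*(g + 1/2)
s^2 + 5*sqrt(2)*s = s*(s + 5*sqrt(2))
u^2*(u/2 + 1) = u^3/2 + u^2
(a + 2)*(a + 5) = a^2 + 7*a + 10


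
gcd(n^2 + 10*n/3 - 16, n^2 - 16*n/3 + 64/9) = n - 8/3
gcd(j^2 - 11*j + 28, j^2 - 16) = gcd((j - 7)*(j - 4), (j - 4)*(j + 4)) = j - 4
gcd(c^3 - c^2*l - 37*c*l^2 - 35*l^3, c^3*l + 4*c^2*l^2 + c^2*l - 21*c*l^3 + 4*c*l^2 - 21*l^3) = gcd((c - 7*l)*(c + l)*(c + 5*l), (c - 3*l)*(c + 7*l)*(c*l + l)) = 1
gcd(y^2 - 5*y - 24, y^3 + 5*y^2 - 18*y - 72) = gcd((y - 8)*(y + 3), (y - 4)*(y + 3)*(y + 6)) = y + 3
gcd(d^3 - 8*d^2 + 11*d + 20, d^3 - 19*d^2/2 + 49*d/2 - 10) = d^2 - 9*d + 20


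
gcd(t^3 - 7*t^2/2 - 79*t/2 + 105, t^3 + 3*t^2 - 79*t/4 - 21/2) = t + 6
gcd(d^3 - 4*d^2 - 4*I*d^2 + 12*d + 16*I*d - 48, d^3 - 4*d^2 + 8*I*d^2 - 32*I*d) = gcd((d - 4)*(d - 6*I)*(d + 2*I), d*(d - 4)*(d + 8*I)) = d - 4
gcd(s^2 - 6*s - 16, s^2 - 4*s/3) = 1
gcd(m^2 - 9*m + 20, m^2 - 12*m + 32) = m - 4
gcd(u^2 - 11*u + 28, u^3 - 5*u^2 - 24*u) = 1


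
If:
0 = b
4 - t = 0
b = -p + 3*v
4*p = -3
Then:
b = 0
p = -3/4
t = 4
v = -1/4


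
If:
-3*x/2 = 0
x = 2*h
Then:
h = 0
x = 0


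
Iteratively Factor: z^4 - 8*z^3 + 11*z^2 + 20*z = (z - 5)*(z^3 - 3*z^2 - 4*z) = (z - 5)*(z + 1)*(z^2 - 4*z) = (z - 5)*(z - 4)*(z + 1)*(z)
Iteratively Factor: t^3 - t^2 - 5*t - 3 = (t - 3)*(t^2 + 2*t + 1) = (t - 3)*(t + 1)*(t + 1)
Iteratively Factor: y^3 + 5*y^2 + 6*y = (y + 3)*(y^2 + 2*y) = (y + 2)*(y + 3)*(y)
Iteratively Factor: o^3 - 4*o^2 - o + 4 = (o - 1)*(o^2 - 3*o - 4) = (o - 1)*(o + 1)*(o - 4)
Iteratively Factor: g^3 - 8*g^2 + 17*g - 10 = (g - 5)*(g^2 - 3*g + 2) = (g - 5)*(g - 2)*(g - 1)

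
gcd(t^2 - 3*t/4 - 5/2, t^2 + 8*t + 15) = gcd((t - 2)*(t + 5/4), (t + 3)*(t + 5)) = 1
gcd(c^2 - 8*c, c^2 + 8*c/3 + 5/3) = 1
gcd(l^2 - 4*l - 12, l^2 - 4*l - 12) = l^2 - 4*l - 12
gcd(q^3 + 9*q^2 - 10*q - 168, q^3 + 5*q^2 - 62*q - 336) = q^2 + 13*q + 42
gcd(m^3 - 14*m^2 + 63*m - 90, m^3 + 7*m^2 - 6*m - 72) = m - 3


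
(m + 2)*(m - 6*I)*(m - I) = m^3 + 2*m^2 - 7*I*m^2 - 6*m - 14*I*m - 12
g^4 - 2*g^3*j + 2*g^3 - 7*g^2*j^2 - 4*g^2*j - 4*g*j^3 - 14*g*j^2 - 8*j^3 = (g + 2)*(g - 4*j)*(g + j)^2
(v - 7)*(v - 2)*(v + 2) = v^3 - 7*v^2 - 4*v + 28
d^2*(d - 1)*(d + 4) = d^4 + 3*d^3 - 4*d^2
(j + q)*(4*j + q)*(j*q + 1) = 4*j^3*q + 5*j^2*q^2 + 4*j^2 + j*q^3 + 5*j*q + q^2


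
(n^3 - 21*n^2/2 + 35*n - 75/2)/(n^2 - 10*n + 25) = (2*n^2 - 11*n + 15)/(2*(n - 5))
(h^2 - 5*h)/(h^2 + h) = (h - 5)/(h + 1)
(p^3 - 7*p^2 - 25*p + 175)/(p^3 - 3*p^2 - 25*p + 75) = (p - 7)/(p - 3)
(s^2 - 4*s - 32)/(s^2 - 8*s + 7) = (s^2 - 4*s - 32)/(s^2 - 8*s + 7)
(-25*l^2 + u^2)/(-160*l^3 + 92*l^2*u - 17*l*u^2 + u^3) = (5*l + u)/(32*l^2 - 12*l*u + u^2)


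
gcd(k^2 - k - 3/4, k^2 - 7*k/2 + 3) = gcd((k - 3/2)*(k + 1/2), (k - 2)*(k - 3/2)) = k - 3/2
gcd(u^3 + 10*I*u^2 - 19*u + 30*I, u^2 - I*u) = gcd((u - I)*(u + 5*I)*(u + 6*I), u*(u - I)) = u - I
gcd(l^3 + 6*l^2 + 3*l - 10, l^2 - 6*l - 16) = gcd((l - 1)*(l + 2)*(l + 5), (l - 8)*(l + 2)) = l + 2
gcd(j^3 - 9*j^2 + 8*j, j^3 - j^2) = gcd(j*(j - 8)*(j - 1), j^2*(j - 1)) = j^2 - j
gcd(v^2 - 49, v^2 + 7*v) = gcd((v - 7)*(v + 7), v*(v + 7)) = v + 7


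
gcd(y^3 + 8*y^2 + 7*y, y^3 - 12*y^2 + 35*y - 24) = 1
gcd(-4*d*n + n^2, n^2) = n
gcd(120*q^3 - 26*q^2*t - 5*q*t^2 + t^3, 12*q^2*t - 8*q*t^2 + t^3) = 6*q - t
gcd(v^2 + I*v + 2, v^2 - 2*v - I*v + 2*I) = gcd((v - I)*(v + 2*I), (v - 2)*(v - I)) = v - I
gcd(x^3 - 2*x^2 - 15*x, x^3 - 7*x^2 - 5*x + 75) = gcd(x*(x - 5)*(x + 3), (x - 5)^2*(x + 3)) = x^2 - 2*x - 15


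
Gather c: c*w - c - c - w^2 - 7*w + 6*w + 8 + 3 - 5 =c*(w - 2) - w^2 - w + 6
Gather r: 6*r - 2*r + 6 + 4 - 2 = 4*r + 8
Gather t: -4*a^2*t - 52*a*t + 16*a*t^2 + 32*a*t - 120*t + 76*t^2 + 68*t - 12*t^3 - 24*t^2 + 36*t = -12*t^3 + t^2*(16*a + 52) + t*(-4*a^2 - 20*a - 16)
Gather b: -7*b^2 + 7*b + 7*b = -7*b^2 + 14*b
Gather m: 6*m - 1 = 6*m - 1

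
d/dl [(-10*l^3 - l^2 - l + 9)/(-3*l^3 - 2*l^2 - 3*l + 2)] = (17*l^4 + 54*l^3 + 22*l^2 + 32*l + 25)/(9*l^6 + 12*l^5 + 22*l^4 + l^2 - 12*l + 4)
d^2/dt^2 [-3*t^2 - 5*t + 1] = -6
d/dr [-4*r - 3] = -4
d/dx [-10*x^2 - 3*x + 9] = -20*x - 3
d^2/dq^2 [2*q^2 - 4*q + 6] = 4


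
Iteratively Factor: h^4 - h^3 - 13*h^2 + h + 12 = (h - 1)*(h^3 - 13*h - 12) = (h - 1)*(h + 1)*(h^2 - h - 12) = (h - 4)*(h - 1)*(h + 1)*(h + 3)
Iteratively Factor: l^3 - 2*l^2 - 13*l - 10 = (l + 1)*(l^2 - 3*l - 10) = (l - 5)*(l + 1)*(l + 2)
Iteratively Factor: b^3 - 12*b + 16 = (b - 2)*(b^2 + 2*b - 8) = (b - 2)^2*(b + 4)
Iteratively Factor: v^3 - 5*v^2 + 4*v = (v)*(v^2 - 5*v + 4) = v*(v - 1)*(v - 4)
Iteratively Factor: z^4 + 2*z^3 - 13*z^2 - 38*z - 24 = (z - 4)*(z^3 + 6*z^2 + 11*z + 6) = (z - 4)*(z + 3)*(z^2 + 3*z + 2) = (z - 4)*(z + 2)*(z + 3)*(z + 1)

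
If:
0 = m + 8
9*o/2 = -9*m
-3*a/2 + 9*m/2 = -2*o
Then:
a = -8/3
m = -8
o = 16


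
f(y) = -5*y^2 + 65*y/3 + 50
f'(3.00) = -8.33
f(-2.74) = -46.90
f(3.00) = 70.00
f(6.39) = -15.71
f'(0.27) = 18.97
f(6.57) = -23.47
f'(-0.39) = 25.57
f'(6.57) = -44.03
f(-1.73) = -2.45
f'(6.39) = -42.23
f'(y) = 65/3 - 10*y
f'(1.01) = 11.57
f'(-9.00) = 111.67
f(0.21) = 54.33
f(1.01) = 66.78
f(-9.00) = -550.00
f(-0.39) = 40.79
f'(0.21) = 19.57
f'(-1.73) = 38.97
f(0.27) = 55.49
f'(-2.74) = 49.07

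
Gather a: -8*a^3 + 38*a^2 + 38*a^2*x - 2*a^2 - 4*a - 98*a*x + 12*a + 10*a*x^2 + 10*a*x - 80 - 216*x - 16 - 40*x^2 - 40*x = -8*a^3 + a^2*(38*x + 36) + a*(10*x^2 - 88*x + 8) - 40*x^2 - 256*x - 96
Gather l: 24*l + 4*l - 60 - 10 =28*l - 70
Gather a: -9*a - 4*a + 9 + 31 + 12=52 - 13*a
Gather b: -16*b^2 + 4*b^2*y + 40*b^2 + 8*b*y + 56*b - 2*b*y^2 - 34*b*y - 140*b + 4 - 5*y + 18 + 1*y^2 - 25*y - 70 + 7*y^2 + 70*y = b^2*(4*y + 24) + b*(-2*y^2 - 26*y - 84) + 8*y^2 + 40*y - 48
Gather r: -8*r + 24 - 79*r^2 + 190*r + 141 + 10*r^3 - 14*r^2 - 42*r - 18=10*r^3 - 93*r^2 + 140*r + 147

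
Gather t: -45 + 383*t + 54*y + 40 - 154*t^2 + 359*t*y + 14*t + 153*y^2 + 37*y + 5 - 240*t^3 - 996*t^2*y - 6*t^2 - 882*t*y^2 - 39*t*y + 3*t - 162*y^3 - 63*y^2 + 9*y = -240*t^3 + t^2*(-996*y - 160) + t*(-882*y^2 + 320*y + 400) - 162*y^3 + 90*y^2 + 100*y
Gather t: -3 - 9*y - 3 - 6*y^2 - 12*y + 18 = -6*y^2 - 21*y + 12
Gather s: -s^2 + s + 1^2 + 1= -s^2 + s + 2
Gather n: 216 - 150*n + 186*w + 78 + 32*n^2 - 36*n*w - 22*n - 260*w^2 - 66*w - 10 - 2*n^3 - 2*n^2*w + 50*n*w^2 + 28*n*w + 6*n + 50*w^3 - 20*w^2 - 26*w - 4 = -2*n^3 + n^2*(32 - 2*w) + n*(50*w^2 - 8*w - 166) + 50*w^3 - 280*w^2 + 94*w + 280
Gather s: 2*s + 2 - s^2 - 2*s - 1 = 1 - s^2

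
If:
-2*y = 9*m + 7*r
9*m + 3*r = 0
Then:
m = y/6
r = -y/2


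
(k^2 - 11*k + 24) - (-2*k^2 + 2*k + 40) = 3*k^2 - 13*k - 16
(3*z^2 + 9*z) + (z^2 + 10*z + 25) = 4*z^2 + 19*z + 25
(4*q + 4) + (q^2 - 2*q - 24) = q^2 + 2*q - 20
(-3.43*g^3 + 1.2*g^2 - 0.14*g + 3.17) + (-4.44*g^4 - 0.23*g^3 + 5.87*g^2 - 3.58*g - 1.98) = -4.44*g^4 - 3.66*g^3 + 7.07*g^2 - 3.72*g + 1.19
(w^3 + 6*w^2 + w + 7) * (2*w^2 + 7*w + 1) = 2*w^5 + 19*w^4 + 45*w^3 + 27*w^2 + 50*w + 7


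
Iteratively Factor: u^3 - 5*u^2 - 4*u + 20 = (u - 5)*(u^2 - 4) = (u - 5)*(u + 2)*(u - 2)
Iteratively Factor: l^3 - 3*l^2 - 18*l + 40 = (l - 5)*(l^2 + 2*l - 8) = (l - 5)*(l - 2)*(l + 4)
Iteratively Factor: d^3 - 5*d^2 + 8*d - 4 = (d - 1)*(d^2 - 4*d + 4) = (d - 2)*(d - 1)*(d - 2)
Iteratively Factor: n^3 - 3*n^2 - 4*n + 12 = (n - 3)*(n^2 - 4) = (n - 3)*(n - 2)*(n + 2)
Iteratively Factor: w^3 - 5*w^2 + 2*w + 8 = (w - 4)*(w^2 - w - 2) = (w - 4)*(w + 1)*(w - 2)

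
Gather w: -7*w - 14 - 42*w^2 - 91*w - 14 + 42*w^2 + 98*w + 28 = 0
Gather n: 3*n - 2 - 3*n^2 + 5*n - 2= -3*n^2 + 8*n - 4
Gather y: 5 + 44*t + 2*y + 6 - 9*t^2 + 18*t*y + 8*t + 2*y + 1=-9*t^2 + 52*t + y*(18*t + 4) + 12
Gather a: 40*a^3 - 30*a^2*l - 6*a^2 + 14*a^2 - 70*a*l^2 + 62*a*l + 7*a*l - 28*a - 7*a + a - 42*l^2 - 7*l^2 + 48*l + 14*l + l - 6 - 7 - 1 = 40*a^3 + a^2*(8 - 30*l) + a*(-70*l^2 + 69*l - 34) - 49*l^2 + 63*l - 14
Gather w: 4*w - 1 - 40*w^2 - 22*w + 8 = -40*w^2 - 18*w + 7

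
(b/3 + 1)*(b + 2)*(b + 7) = b^3/3 + 4*b^2 + 41*b/3 + 14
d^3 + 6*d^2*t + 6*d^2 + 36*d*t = d*(d + 6)*(d + 6*t)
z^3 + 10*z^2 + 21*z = z*(z + 3)*(z + 7)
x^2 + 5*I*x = x*(x + 5*I)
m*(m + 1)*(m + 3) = m^3 + 4*m^2 + 3*m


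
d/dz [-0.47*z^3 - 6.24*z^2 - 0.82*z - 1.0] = -1.41*z^2 - 12.48*z - 0.82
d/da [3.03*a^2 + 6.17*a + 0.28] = 6.06*a + 6.17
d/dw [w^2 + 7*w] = 2*w + 7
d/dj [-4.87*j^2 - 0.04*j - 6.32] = -9.74*j - 0.04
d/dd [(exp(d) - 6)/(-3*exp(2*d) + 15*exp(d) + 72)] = ((exp(d) - 6)*(2*exp(d) - 5) - exp(2*d) + 5*exp(d) + 24)*exp(d)/(3*(-exp(2*d) + 5*exp(d) + 24)^2)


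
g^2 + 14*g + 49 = (g + 7)^2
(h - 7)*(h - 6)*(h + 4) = h^3 - 9*h^2 - 10*h + 168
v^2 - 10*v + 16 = (v - 8)*(v - 2)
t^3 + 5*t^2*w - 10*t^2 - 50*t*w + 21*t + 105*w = (t - 7)*(t - 3)*(t + 5*w)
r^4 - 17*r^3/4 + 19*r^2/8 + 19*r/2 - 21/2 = (r - 2)^2*(r - 7/4)*(r + 3/2)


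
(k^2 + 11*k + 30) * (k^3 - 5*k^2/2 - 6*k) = k^5 + 17*k^4/2 - 7*k^3/2 - 141*k^2 - 180*k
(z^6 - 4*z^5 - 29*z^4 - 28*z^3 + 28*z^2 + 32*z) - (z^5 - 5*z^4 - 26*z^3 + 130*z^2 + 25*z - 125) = z^6 - 5*z^5 - 24*z^4 - 2*z^3 - 102*z^2 + 7*z + 125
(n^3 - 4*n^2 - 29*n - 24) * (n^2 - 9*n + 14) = n^5 - 13*n^4 + 21*n^3 + 181*n^2 - 190*n - 336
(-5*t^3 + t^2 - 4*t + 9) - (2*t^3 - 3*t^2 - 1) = -7*t^3 + 4*t^2 - 4*t + 10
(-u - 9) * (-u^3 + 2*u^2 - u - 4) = u^4 + 7*u^3 - 17*u^2 + 13*u + 36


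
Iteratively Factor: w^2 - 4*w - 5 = (w - 5)*(w + 1)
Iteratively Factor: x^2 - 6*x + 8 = (x - 4)*(x - 2)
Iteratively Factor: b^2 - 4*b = (b - 4)*(b)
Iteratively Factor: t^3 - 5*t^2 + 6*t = (t)*(t^2 - 5*t + 6) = t*(t - 2)*(t - 3)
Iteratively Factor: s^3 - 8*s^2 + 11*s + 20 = (s + 1)*(s^2 - 9*s + 20) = (s - 4)*(s + 1)*(s - 5)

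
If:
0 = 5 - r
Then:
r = 5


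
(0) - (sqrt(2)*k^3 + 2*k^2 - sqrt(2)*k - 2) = -sqrt(2)*k^3 - 2*k^2 + sqrt(2)*k + 2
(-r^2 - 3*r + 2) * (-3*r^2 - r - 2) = 3*r^4 + 10*r^3 - r^2 + 4*r - 4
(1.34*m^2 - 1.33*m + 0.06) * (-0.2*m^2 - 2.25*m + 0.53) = -0.268*m^4 - 2.749*m^3 + 3.6907*m^2 - 0.8399*m + 0.0318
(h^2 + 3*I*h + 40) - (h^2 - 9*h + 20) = 9*h + 3*I*h + 20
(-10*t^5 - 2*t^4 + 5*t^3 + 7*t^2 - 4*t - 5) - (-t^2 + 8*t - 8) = -10*t^5 - 2*t^4 + 5*t^3 + 8*t^2 - 12*t + 3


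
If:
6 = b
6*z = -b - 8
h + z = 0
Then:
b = 6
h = 7/3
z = -7/3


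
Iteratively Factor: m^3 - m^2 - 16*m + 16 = (m - 4)*(m^2 + 3*m - 4) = (m - 4)*(m - 1)*(m + 4)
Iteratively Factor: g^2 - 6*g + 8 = (g - 2)*(g - 4)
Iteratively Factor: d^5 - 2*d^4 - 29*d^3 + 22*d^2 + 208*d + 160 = (d - 4)*(d^4 + 2*d^3 - 21*d^2 - 62*d - 40) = (d - 5)*(d - 4)*(d^3 + 7*d^2 + 14*d + 8) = (d - 5)*(d - 4)*(d + 2)*(d^2 + 5*d + 4) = (d - 5)*(d - 4)*(d + 1)*(d + 2)*(d + 4)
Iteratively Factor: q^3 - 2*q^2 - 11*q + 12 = (q + 3)*(q^2 - 5*q + 4) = (q - 1)*(q + 3)*(q - 4)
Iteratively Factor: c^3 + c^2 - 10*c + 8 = (c + 4)*(c^2 - 3*c + 2) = (c - 1)*(c + 4)*(c - 2)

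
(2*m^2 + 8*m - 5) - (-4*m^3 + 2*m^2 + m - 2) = 4*m^3 + 7*m - 3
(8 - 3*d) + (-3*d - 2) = 6 - 6*d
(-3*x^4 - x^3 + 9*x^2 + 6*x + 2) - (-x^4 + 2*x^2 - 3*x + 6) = -2*x^4 - x^3 + 7*x^2 + 9*x - 4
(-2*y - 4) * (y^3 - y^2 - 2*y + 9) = -2*y^4 - 2*y^3 + 8*y^2 - 10*y - 36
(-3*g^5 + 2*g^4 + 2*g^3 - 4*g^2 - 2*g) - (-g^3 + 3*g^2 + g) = -3*g^5 + 2*g^4 + 3*g^3 - 7*g^2 - 3*g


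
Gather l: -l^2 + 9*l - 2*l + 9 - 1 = -l^2 + 7*l + 8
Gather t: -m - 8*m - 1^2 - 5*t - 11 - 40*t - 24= -9*m - 45*t - 36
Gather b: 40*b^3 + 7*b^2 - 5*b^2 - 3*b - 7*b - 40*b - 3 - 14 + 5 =40*b^3 + 2*b^2 - 50*b - 12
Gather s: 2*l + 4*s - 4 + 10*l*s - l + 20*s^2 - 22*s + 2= l + 20*s^2 + s*(10*l - 18) - 2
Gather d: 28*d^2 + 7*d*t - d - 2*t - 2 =28*d^2 + d*(7*t - 1) - 2*t - 2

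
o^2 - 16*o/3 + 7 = (o - 3)*(o - 7/3)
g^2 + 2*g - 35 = (g - 5)*(g + 7)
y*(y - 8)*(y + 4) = y^3 - 4*y^2 - 32*y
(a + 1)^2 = a^2 + 2*a + 1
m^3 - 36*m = m*(m - 6)*(m + 6)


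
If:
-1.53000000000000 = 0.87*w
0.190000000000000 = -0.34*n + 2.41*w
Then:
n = -13.02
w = -1.76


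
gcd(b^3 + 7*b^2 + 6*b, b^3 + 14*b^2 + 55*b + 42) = b^2 + 7*b + 6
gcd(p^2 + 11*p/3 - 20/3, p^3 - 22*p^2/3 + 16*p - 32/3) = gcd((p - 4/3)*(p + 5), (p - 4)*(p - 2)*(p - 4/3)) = p - 4/3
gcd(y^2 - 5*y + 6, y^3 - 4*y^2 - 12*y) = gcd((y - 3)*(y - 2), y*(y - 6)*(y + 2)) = 1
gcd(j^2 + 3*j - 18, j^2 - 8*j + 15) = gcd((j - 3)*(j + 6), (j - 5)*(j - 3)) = j - 3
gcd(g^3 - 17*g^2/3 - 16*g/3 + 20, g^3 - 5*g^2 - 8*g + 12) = g^2 - 4*g - 12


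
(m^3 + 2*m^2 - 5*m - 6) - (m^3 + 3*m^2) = -m^2 - 5*m - 6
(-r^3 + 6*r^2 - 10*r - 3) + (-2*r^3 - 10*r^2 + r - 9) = -3*r^3 - 4*r^2 - 9*r - 12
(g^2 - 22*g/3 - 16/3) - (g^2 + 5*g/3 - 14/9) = -9*g - 34/9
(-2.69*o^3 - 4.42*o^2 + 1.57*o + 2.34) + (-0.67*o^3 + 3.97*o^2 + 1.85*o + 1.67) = -3.36*o^3 - 0.45*o^2 + 3.42*o + 4.01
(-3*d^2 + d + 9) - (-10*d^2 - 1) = 7*d^2 + d + 10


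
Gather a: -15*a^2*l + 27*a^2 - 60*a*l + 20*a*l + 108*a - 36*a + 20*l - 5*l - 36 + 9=a^2*(27 - 15*l) + a*(72 - 40*l) + 15*l - 27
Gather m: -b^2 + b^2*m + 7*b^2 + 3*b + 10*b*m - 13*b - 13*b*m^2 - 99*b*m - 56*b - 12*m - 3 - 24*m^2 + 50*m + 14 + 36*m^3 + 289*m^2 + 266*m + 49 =6*b^2 - 66*b + 36*m^3 + m^2*(265 - 13*b) + m*(b^2 - 89*b + 304) + 60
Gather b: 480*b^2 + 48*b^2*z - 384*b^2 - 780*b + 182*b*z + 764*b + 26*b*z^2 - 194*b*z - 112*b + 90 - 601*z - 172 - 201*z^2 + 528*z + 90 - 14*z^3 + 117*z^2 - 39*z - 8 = b^2*(48*z + 96) + b*(26*z^2 - 12*z - 128) - 14*z^3 - 84*z^2 - 112*z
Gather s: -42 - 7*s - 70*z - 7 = -7*s - 70*z - 49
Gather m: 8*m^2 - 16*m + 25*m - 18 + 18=8*m^2 + 9*m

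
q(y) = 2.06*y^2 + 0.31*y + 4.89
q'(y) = 4.12*y + 0.31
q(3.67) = 33.77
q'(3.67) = 15.43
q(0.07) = 4.92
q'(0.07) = 0.60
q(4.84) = 54.65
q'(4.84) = 20.25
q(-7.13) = 107.40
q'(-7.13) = -29.07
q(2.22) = 15.73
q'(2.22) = 9.46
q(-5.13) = 57.51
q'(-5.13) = -20.83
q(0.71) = 6.15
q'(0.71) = 3.24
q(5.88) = 77.94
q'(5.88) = 24.54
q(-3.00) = 22.50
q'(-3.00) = -12.05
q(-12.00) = 297.81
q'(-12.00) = -49.13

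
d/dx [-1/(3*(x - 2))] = 1/(3*(x - 2)^2)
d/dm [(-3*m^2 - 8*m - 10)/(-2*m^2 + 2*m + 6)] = (-11*m^2 - 38*m - 14)/(2*(m^4 - 2*m^3 - 5*m^2 + 6*m + 9))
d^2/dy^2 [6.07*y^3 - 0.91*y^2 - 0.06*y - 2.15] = 36.42*y - 1.82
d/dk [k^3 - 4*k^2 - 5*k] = 3*k^2 - 8*k - 5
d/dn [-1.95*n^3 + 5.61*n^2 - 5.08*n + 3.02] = -5.85*n^2 + 11.22*n - 5.08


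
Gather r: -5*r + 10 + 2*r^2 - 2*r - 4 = 2*r^2 - 7*r + 6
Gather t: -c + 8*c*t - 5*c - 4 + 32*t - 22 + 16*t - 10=-6*c + t*(8*c + 48) - 36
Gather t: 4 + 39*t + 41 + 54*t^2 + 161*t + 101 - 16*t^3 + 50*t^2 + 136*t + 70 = -16*t^3 + 104*t^2 + 336*t + 216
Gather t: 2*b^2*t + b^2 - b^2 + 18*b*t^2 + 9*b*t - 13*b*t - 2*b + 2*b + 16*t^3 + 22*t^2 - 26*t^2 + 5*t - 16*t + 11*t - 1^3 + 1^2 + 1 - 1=16*t^3 + t^2*(18*b - 4) + t*(2*b^2 - 4*b)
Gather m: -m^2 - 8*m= -m^2 - 8*m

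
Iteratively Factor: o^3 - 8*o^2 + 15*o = (o - 5)*(o^2 - 3*o) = (o - 5)*(o - 3)*(o)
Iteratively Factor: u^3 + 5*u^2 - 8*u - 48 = (u + 4)*(u^2 + u - 12) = (u - 3)*(u + 4)*(u + 4)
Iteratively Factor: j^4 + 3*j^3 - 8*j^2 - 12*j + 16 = (j + 4)*(j^3 - j^2 - 4*j + 4) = (j + 2)*(j + 4)*(j^2 - 3*j + 2) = (j - 1)*(j + 2)*(j + 4)*(j - 2)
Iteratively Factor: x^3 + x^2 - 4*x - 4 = (x + 1)*(x^2 - 4) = (x - 2)*(x + 1)*(x + 2)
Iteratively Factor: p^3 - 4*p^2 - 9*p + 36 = (p - 4)*(p^2 - 9) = (p - 4)*(p - 3)*(p + 3)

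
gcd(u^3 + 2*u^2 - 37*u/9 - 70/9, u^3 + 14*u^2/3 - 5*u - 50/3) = u^2 - u/3 - 10/3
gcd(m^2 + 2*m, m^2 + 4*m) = m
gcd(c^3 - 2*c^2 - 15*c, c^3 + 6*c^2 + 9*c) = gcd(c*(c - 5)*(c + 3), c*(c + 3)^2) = c^2 + 3*c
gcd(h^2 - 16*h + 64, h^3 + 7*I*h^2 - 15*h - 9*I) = 1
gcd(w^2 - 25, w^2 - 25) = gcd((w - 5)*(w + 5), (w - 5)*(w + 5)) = w^2 - 25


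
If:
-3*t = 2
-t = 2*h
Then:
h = 1/3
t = -2/3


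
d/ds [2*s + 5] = 2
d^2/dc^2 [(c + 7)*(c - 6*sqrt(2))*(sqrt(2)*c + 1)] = 6*sqrt(2)*c - 22 + 14*sqrt(2)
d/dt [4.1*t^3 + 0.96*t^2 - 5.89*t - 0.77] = 12.3*t^2 + 1.92*t - 5.89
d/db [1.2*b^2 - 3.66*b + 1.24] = 2.4*b - 3.66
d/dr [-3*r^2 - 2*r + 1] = -6*r - 2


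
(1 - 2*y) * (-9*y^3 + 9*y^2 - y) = 18*y^4 - 27*y^3 + 11*y^2 - y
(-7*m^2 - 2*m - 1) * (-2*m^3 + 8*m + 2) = 14*m^5 + 4*m^4 - 54*m^3 - 30*m^2 - 12*m - 2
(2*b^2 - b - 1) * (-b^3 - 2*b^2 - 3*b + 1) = -2*b^5 - 3*b^4 - 3*b^3 + 7*b^2 + 2*b - 1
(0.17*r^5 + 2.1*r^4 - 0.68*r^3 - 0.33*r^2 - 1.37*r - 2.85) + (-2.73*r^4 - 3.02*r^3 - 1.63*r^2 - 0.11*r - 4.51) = 0.17*r^5 - 0.63*r^4 - 3.7*r^3 - 1.96*r^2 - 1.48*r - 7.36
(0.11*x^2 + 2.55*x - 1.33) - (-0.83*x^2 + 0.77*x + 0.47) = 0.94*x^2 + 1.78*x - 1.8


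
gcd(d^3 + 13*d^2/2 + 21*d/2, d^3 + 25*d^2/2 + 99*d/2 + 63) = d^2 + 13*d/2 + 21/2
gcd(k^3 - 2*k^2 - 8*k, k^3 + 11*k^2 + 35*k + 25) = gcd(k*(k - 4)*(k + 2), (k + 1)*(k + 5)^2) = 1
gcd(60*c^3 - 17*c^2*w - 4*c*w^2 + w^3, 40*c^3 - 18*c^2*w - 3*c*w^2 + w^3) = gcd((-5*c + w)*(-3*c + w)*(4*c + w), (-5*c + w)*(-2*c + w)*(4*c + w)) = -20*c^2 - c*w + w^2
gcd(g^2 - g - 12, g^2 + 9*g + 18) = g + 3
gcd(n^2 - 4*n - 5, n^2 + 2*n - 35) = n - 5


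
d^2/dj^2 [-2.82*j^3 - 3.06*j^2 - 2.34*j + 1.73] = -16.92*j - 6.12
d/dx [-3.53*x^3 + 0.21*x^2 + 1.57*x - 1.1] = -10.59*x^2 + 0.42*x + 1.57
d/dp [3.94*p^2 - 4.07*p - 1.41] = 7.88*p - 4.07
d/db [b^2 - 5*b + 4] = 2*b - 5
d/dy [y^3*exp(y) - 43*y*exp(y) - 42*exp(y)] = (y^3 + 3*y^2 - 43*y - 85)*exp(y)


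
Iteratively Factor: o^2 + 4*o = (o)*(o + 4)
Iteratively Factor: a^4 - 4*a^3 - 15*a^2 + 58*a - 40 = (a - 2)*(a^3 - 2*a^2 - 19*a + 20) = (a - 5)*(a - 2)*(a^2 + 3*a - 4) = (a - 5)*(a - 2)*(a + 4)*(a - 1)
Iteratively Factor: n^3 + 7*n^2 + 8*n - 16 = (n + 4)*(n^2 + 3*n - 4) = (n - 1)*(n + 4)*(n + 4)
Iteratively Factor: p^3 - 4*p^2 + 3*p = (p)*(p^2 - 4*p + 3) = p*(p - 3)*(p - 1)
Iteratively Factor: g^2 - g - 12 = (g - 4)*(g + 3)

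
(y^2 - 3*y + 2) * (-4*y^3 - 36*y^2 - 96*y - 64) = -4*y^5 - 24*y^4 + 4*y^3 + 152*y^2 - 128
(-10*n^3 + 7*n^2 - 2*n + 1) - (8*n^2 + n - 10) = -10*n^3 - n^2 - 3*n + 11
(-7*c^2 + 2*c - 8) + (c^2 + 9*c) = -6*c^2 + 11*c - 8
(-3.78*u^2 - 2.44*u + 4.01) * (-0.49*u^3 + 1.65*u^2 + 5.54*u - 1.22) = 1.8522*u^5 - 5.0414*u^4 - 26.9321*u^3 - 2.2895*u^2 + 25.1922*u - 4.8922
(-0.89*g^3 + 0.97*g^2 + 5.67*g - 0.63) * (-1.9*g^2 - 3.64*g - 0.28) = 1.691*g^5 + 1.3966*g^4 - 14.0546*g^3 - 19.7134*g^2 + 0.7056*g + 0.1764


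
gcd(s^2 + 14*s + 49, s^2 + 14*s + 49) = s^2 + 14*s + 49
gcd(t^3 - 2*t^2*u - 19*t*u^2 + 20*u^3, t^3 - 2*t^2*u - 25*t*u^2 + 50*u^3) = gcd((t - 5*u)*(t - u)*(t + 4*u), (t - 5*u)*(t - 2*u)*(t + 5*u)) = t - 5*u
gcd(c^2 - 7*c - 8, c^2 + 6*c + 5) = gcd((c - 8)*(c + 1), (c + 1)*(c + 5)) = c + 1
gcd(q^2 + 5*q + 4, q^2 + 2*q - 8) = q + 4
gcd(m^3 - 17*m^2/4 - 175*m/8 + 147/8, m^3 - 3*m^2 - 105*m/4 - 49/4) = m^2 - 7*m/2 - 49/2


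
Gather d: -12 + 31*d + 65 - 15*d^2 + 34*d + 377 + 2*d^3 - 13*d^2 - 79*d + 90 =2*d^3 - 28*d^2 - 14*d + 520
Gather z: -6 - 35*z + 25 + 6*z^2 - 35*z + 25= 6*z^2 - 70*z + 44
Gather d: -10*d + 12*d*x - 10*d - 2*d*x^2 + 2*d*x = d*(-2*x^2 + 14*x - 20)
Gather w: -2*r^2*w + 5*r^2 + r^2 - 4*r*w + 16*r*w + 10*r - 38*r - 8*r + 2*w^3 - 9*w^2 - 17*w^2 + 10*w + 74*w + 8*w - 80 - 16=6*r^2 - 36*r + 2*w^3 - 26*w^2 + w*(-2*r^2 + 12*r + 92) - 96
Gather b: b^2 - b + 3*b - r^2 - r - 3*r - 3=b^2 + 2*b - r^2 - 4*r - 3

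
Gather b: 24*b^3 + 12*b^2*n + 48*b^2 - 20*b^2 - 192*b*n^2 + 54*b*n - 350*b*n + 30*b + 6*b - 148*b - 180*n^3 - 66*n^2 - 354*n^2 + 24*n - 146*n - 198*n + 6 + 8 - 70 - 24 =24*b^3 + b^2*(12*n + 28) + b*(-192*n^2 - 296*n - 112) - 180*n^3 - 420*n^2 - 320*n - 80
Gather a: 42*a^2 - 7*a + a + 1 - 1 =42*a^2 - 6*a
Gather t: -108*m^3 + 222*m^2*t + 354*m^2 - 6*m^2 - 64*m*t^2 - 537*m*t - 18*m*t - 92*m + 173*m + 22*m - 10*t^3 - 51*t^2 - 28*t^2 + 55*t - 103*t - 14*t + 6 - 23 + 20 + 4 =-108*m^3 + 348*m^2 + 103*m - 10*t^3 + t^2*(-64*m - 79) + t*(222*m^2 - 555*m - 62) + 7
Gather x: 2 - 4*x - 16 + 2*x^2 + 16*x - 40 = 2*x^2 + 12*x - 54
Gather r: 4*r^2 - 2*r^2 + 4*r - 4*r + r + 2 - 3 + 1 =2*r^2 + r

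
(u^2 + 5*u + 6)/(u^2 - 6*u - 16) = (u + 3)/(u - 8)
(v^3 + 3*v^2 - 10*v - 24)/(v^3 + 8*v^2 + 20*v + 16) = (v - 3)/(v + 2)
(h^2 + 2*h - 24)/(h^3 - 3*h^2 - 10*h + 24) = (h + 6)/(h^2 + h - 6)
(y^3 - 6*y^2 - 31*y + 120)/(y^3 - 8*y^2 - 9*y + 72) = (y + 5)/(y + 3)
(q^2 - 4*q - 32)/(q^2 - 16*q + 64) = (q + 4)/(q - 8)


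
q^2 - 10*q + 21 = (q - 7)*(q - 3)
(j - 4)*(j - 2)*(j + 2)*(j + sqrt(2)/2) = j^4 - 4*j^3 + sqrt(2)*j^3/2 - 4*j^2 - 2*sqrt(2)*j^2 - 2*sqrt(2)*j + 16*j + 8*sqrt(2)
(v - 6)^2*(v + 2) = v^3 - 10*v^2 + 12*v + 72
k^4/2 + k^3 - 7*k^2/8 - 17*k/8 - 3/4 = (k/2 + 1/2)*(k - 3/2)*(k + 1/2)*(k + 2)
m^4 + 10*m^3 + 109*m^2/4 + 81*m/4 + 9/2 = (m + 1/2)^2*(m + 3)*(m + 6)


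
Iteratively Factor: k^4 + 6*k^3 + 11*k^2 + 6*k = (k)*(k^3 + 6*k^2 + 11*k + 6) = k*(k + 3)*(k^2 + 3*k + 2) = k*(k + 1)*(k + 3)*(k + 2)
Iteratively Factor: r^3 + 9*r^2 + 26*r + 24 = (r + 2)*(r^2 + 7*r + 12) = (r + 2)*(r + 3)*(r + 4)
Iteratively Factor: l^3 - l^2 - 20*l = (l - 5)*(l^2 + 4*l) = l*(l - 5)*(l + 4)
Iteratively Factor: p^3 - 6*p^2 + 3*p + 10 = (p - 5)*(p^2 - p - 2) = (p - 5)*(p - 2)*(p + 1)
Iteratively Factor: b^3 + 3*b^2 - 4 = (b - 1)*(b^2 + 4*b + 4) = (b - 1)*(b + 2)*(b + 2)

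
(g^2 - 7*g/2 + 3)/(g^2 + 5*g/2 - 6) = (g - 2)/(g + 4)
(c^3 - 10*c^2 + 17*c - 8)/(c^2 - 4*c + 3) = (c^2 - 9*c + 8)/(c - 3)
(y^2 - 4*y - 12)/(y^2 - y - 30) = (y + 2)/(y + 5)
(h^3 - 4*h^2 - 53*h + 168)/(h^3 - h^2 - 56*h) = (h - 3)/h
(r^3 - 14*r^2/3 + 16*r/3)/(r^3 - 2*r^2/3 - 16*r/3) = (r - 2)/(r + 2)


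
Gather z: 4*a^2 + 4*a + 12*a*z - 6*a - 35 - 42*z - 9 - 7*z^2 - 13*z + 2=4*a^2 - 2*a - 7*z^2 + z*(12*a - 55) - 42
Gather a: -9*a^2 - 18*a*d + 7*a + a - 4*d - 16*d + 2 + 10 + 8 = -9*a^2 + a*(8 - 18*d) - 20*d + 20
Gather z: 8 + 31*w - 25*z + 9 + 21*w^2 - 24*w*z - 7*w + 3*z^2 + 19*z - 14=21*w^2 + 24*w + 3*z^2 + z*(-24*w - 6) + 3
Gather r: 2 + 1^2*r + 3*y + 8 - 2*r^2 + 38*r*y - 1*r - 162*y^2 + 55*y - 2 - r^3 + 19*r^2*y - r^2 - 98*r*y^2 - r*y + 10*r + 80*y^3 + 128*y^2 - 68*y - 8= -r^3 + r^2*(19*y - 3) + r*(-98*y^2 + 37*y + 10) + 80*y^3 - 34*y^2 - 10*y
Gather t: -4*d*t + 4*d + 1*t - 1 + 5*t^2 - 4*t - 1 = 4*d + 5*t^2 + t*(-4*d - 3) - 2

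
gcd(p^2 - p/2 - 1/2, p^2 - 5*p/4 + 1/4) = p - 1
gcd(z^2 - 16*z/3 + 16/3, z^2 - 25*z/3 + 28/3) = z - 4/3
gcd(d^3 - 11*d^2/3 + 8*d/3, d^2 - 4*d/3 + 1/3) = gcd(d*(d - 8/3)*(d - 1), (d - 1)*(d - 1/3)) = d - 1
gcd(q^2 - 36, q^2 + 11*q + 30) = q + 6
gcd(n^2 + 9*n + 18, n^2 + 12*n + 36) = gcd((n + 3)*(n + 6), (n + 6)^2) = n + 6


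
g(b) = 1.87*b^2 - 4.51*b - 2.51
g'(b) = 3.74*b - 4.51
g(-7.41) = 133.59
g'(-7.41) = -32.22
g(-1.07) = 4.46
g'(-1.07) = -8.51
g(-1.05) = 4.29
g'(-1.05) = -8.44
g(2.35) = -2.78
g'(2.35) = 4.28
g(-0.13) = -1.89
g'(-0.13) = -5.00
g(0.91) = -5.07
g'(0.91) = -1.11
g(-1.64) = 9.92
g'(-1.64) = -10.64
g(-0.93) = 3.30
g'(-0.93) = -7.99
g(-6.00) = 91.87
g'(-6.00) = -26.95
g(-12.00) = 320.89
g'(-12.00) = -49.39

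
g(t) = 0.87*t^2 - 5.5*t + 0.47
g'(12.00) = 15.38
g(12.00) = 59.75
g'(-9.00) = -21.16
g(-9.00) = 120.44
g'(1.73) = -2.49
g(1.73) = -6.44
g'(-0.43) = -6.25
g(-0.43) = 3.00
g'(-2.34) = -9.57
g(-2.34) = 18.10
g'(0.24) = -5.08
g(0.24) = -0.80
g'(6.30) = 5.46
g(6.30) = 0.35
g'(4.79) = 2.83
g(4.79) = -5.91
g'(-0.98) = -7.21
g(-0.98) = 6.70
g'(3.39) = 0.40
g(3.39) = -8.18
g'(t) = 1.74*t - 5.5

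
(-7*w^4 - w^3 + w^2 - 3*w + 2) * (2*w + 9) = -14*w^5 - 65*w^4 - 7*w^3 + 3*w^2 - 23*w + 18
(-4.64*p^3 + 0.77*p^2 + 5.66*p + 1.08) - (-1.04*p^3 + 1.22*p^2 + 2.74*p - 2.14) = -3.6*p^3 - 0.45*p^2 + 2.92*p + 3.22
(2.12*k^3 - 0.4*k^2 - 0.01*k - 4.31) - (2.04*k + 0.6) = 2.12*k^3 - 0.4*k^2 - 2.05*k - 4.91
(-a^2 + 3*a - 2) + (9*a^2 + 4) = 8*a^2 + 3*a + 2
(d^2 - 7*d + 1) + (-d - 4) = d^2 - 8*d - 3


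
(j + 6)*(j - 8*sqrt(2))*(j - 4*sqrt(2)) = j^3 - 12*sqrt(2)*j^2 + 6*j^2 - 72*sqrt(2)*j + 64*j + 384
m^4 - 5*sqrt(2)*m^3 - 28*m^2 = m^2*(m - 7*sqrt(2))*(m + 2*sqrt(2))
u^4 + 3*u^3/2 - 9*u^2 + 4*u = u*(u - 2)*(u - 1/2)*(u + 4)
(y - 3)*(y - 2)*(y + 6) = y^3 + y^2 - 24*y + 36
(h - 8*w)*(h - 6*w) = h^2 - 14*h*w + 48*w^2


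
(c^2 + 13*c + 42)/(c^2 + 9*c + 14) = (c + 6)/(c + 2)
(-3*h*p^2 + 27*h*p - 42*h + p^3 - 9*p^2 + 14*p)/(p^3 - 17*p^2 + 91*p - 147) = (-3*h*p + 6*h + p^2 - 2*p)/(p^2 - 10*p + 21)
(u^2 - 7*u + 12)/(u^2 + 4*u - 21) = (u - 4)/(u + 7)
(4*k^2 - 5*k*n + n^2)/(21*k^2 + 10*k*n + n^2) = (4*k^2 - 5*k*n + n^2)/(21*k^2 + 10*k*n + n^2)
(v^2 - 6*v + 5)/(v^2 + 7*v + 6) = (v^2 - 6*v + 5)/(v^2 + 7*v + 6)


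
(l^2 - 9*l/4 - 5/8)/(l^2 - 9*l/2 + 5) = (l + 1/4)/(l - 2)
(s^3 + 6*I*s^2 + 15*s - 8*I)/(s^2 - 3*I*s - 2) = (s^2 + 7*I*s + 8)/(s - 2*I)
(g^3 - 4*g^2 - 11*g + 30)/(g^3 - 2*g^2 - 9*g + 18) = (g - 5)/(g - 3)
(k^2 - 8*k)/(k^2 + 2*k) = (k - 8)/(k + 2)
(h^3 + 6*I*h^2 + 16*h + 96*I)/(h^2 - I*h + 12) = (h^2 + 10*I*h - 24)/(h + 3*I)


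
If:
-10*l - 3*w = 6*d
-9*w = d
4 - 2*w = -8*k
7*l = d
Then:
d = 0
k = -1/2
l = 0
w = 0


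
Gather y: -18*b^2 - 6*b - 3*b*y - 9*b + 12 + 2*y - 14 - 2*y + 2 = -18*b^2 - 3*b*y - 15*b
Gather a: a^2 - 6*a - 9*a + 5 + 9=a^2 - 15*a + 14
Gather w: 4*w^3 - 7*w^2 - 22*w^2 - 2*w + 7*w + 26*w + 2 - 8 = 4*w^3 - 29*w^2 + 31*w - 6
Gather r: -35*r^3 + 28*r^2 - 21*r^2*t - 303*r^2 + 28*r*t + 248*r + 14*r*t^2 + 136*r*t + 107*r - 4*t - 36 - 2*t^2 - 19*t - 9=-35*r^3 + r^2*(-21*t - 275) + r*(14*t^2 + 164*t + 355) - 2*t^2 - 23*t - 45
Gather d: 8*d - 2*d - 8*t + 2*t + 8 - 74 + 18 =6*d - 6*t - 48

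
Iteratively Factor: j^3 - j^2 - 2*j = (j + 1)*(j^2 - 2*j) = (j - 2)*(j + 1)*(j)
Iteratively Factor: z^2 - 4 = (z + 2)*(z - 2)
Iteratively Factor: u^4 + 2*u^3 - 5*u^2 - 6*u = (u - 2)*(u^3 + 4*u^2 + 3*u) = u*(u - 2)*(u^2 + 4*u + 3) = u*(u - 2)*(u + 1)*(u + 3)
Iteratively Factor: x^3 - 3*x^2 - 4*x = (x - 4)*(x^2 + x) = (x - 4)*(x + 1)*(x)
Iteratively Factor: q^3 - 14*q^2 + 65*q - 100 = (q - 5)*(q^2 - 9*q + 20) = (q - 5)*(q - 4)*(q - 5)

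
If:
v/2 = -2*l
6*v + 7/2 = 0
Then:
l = 7/48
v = -7/12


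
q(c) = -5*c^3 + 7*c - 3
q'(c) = 7 - 15*c^2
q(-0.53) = -5.97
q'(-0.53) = 2.79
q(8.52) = -3035.71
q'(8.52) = -1081.86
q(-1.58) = 5.66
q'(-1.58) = -30.45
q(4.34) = -381.35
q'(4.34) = -275.53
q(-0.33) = -5.13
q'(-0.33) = 5.37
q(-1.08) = -4.26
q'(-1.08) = -10.50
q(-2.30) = 41.74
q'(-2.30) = -72.35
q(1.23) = -3.69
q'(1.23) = -15.69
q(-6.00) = 1035.00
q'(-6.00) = -533.00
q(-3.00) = 111.00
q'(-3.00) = -128.00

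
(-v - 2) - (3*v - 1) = -4*v - 1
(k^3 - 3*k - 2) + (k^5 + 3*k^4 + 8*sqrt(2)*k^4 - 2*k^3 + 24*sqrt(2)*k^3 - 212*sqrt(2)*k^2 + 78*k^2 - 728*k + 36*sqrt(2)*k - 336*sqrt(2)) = k^5 + 3*k^4 + 8*sqrt(2)*k^4 - k^3 + 24*sqrt(2)*k^3 - 212*sqrt(2)*k^2 + 78*k^2 - 731*k + 36*sqrt(2)*k - 336*sqrt(2) - 2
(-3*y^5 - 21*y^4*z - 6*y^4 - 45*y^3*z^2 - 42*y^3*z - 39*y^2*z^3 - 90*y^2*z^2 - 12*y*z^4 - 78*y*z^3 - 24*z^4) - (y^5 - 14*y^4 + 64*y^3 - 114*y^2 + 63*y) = -4*y^5 - 21*y^4*z + 8*y^4 - 45*y^3*z^2 - 42*y^3*z - 64*y^3 - 39*y^2*z^3 - 90*y^2*z^2 + 114*y^2 - 12*y*z^4 - 78*y*z^3 - 63*y - 24*z^4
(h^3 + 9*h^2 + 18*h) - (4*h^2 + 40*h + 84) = h^3 + 5*h^2 - 22*h - 84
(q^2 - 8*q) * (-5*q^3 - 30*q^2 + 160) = -5*q^5 + 10*q^4 + 240*q^3 + 160*q^2 - 1280*q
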